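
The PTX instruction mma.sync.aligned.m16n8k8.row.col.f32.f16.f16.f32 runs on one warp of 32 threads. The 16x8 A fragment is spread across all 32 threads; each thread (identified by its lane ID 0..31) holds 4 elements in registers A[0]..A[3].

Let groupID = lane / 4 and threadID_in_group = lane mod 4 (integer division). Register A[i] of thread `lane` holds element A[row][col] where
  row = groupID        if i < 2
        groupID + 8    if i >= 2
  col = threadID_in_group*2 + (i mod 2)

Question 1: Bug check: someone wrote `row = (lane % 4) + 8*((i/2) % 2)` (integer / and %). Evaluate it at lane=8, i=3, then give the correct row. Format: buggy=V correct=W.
`(lane % 4) + 8*((i/2) % 2)`[8,3]->8
lane 8->8/4=2, 8 mod 4=0
i=3  r:2+8->10  c:2·0+1->1
row: 8 vs 10

buggy=8 correct=10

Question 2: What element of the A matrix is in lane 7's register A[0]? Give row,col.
1,6

L=7⇒gr=7>>2=1, th=7&3=3
[0]⇒row 1+0=1  col 3·2+0=6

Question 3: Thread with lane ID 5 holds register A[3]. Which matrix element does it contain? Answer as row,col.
9,3

5: g=1,t=1
[3] (1+8,1*2+1) = (9,3)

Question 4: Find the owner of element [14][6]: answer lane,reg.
r=14->g=6,rb=1  c=6->t=3,b0=0
L=6*4+3=27  i=1*2+0=2

27,2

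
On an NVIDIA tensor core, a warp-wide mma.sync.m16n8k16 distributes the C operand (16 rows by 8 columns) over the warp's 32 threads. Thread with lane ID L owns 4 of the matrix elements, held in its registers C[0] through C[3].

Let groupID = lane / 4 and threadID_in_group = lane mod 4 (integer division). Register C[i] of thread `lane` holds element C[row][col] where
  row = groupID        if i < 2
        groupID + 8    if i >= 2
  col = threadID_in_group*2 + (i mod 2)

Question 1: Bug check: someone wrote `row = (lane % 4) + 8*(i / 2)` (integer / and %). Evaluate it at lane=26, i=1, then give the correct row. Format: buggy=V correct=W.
`(lane % 4) + 8*(i / 2)`[26,1]->2
L=26->g=26>>2=6, t=26&3=2
[1]->row 6+0=6  col 2·2+1=5
row: 2 vs 6

buggy=2 correct=6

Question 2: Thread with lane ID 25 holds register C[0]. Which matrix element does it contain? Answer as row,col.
6,2

lane 25→25/4=6, 25 mod 4=1
i=0  r:6+0→6  c:2·1+0→2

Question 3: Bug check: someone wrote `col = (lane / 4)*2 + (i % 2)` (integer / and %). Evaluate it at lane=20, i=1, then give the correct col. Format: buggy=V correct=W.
buggy=11 correct=1

`(lane / 4)*2 + (i % 2)`[20,1]->11
L=20->gid=20>>2=5, tid=20&3=0
[1]->row 5+0=5  col 0·2+1=1
col: 11 vs 1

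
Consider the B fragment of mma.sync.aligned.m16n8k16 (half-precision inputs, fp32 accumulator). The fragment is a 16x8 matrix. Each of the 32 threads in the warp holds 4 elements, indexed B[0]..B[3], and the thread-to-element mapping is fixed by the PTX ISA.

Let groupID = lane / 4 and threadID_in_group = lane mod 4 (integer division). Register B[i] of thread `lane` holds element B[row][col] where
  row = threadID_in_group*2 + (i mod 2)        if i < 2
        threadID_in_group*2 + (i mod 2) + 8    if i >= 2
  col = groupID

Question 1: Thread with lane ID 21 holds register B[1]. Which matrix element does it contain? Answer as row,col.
L=21⇒gr=21>>2=5, th=21&3=1
[1]⇒row 1·2+1+0=3  col gr=5

3,5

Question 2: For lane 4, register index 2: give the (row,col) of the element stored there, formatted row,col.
8,1

lane 4->4/4=1, 4 mod 4=0
i=2  r:2·0+0+8->8  c:1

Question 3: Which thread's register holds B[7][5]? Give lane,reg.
c:5=>grp=5  r:7=>rB=0,tig=3,lo=1
L=5*4+3=23  i=0*2+1=1

23,1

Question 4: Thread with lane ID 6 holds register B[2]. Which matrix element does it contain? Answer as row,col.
L=6=>grp=6>>2=1, tig=6&3=2
[2]=>row 2·2+0+8=12  col grp=1

12,1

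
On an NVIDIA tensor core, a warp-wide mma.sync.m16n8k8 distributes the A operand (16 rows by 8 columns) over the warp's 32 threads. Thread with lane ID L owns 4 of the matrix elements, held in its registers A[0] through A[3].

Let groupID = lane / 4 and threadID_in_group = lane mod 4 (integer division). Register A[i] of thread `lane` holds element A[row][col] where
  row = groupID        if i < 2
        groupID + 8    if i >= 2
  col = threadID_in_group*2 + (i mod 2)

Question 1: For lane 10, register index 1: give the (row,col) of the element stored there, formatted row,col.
10: g=2,t=2
[1] (2+0,2*2+1) = (2,5)

2,5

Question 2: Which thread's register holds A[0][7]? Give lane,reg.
3,1

r:0=>grp=0,rB=0  c:7=>tig=3,lo=1
L=0*4+3=3  i=0*2+1=1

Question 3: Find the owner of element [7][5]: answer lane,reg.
30,1

r: 7->gid=7,r8=0  c: 5->tid=2,i&1=1
L=7*4+2=30  i=0*2+1=1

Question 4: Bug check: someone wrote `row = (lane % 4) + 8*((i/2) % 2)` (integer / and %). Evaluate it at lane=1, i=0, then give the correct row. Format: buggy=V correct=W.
buggy=1 correct=0

`(lane % 4) + 8*((i/2) % 2)`[1,0]⇒1
1: gr=0,th=1
[0] (0+0,1*2+0) = (0,2)
row: 1 vs 0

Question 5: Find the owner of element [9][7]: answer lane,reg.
r=9⇒gr=1,Rb=1  c=7⇒th=3,odd=1
L=1*4+3=7  i=1*2+1=3

7,3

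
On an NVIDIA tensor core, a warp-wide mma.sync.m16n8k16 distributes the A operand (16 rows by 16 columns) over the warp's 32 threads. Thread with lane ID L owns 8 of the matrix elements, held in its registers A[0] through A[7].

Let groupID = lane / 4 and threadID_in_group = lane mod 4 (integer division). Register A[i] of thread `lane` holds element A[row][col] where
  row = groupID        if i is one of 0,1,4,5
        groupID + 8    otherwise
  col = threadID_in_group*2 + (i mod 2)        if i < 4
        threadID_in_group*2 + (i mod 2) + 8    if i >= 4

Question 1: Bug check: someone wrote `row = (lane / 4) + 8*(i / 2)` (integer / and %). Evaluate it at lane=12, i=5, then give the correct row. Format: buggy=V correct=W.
buggy=19 correct=3

`(lane / 4) + 8*(i / 2)`[12,5]=>19
L=12=>grp=12>>2=3, tig=12&3=0
[5]=>row 3+0=3  col 0·2+1+8=9
row: 19 vs 3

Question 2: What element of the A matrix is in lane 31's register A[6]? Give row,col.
lane 31->31/4=7, 31 mod 4=3
i=6  r:7+8->15  c:2·3+0+8->14

15,14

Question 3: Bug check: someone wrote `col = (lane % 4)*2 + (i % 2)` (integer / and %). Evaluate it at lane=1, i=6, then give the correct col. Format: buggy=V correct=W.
buggy=2 correct=10

`(lane % 4)*2 + (i % 2)`[1,6]->2
lane 1->1/4=0, 1 mod 4=1
i=6  r:0+8->8  c:2·1+0+8->10
col: 2 vs 10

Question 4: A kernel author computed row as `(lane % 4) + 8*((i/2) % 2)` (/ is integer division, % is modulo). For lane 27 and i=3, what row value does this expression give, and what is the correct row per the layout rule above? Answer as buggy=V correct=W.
`(lane % 4) + 8*((i/2) % 2)`[27,3]=>11
L=27=>grp=27>>2=6, tig=27&3=3
[3]=>row 6+8=14  col 3·2+1+0=7
row: 11 vs 14

buggy=11 correct=14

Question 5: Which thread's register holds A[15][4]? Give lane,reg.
30,2

r=15⇒gr=7,Rb=1  c=4⇒Cb=0,th=2,odd=0
L=7*4+2=30  i=0*4+1*2+0=2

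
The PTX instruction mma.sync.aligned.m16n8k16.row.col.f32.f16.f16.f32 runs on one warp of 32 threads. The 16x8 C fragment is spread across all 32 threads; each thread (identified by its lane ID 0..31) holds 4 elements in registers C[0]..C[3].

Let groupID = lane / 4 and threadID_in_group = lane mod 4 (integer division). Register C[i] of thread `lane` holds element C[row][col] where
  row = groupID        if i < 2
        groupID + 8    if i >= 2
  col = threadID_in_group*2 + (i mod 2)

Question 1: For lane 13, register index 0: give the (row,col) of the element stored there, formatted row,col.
3,2

13: G=3,T=1
[0] (3+0,1*2+0) = (3,2)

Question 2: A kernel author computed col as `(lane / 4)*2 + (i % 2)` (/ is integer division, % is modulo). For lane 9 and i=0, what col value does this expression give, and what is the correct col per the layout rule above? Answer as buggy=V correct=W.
buggy=4 correct=2

`(lane / 4)*2 + (i % 2)`[9,0]->4
lane 9: g=2 (9/4), t=1 (9%4)
i=0: r=2+0=2, c=1*2+0=2
col: 4 vs 2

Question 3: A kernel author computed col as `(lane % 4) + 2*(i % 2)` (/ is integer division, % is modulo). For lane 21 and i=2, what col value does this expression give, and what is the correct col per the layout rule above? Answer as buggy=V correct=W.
buggy=1 correct=2

`(lane % 4) + 2*(i % 2)`[21,2]->1
lane 21: gid=5 (21/4), tid=1 (21%4)
i=2: r=5+8=13, c=1*2+0=2
col: 1 vs 2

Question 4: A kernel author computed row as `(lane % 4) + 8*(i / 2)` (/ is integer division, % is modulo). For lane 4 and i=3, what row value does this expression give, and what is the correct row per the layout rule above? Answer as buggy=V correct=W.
buggy=8 correct=9

`(lane % 4) + 8*(i / 2)`[4,3]->8
lane 4: gid=1 (4/4), tid=0 (4%4)
i=3: r=1+8=9, c=0*2+1=1
row: 8 vs 9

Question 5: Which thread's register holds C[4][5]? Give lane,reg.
18,1

r=4→G=4,rhi=0  c=5→T=2,p=1
L=4*4+2=18  i=0*2+1=1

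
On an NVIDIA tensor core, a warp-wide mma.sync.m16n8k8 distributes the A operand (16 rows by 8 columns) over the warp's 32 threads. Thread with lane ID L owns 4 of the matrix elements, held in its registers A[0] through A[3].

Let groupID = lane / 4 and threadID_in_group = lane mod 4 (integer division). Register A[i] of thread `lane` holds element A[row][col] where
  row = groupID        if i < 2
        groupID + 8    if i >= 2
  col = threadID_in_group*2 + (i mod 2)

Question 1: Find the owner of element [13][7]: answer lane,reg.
23,3

r=13⇒gr=5,Rb=1  c=7⇒th=3,odd=1
L=5*4+3=23  i=1*2+1=3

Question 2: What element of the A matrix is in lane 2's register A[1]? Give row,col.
L=2->gid=2>>2=0, tid=2&3=2
[1]->row 0+0=0  col 2·2+1=5

0,5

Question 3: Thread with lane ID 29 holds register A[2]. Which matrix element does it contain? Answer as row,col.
lane 29: grp=7 (29/4), tig=1 (29%4)
i=2: r=7+8=15, c=1*2+0=2

15,2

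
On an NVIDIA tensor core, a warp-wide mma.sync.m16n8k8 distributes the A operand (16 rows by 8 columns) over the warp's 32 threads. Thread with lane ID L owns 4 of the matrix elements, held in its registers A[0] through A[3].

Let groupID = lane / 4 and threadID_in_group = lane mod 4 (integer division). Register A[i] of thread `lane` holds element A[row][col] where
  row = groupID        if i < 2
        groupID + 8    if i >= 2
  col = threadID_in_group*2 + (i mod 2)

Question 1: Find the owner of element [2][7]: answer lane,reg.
r=2⇒gr=2,Rb=0  c=7⇒th=3,odd=1
L=2*4+3=11  i=0*2+1=1

11,1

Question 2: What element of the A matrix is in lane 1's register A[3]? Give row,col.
lane 1: G=0 (1/4), T=1 (1%4)
i=3: r=0+8=8, c=1*2+1=3

8,3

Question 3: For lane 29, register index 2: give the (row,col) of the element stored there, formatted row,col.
29: grp=7,tig=1
[2] (7+8,1*2+0) = (15,2)

15,2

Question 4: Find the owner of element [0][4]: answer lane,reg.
r=0⇒gr=0,Rb=0  c=4⇒th=2,odd=0
L=0*4+2=2  i=0*2+0=0

2,0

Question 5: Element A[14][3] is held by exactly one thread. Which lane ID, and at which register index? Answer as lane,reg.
25,3

r=14⇒gr=6,Rb=1  c=3⇒th=1,odd=1
L=6*4+1=25  i=1*2+1=3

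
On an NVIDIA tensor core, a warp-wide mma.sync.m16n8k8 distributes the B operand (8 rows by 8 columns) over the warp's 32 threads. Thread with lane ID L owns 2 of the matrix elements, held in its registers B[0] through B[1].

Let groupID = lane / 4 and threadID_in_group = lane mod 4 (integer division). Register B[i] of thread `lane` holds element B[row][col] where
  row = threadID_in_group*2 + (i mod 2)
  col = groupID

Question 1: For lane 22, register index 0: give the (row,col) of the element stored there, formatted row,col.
4,5

22: g=5,t=2
[0] (2*2+0,5) = (4,5)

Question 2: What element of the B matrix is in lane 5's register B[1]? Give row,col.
3,1

5: G=1,T=1
[1] (1*2+1,1) = (3,1)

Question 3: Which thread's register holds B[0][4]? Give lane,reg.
16,0

c=4->g=4  r=0->t=0,b0=0
L=4*4+0=16  i=0=0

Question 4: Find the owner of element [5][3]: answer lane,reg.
c=3→G=3  r=5→T=2,p=1
L=3*4+2=14  i=1=1

14,1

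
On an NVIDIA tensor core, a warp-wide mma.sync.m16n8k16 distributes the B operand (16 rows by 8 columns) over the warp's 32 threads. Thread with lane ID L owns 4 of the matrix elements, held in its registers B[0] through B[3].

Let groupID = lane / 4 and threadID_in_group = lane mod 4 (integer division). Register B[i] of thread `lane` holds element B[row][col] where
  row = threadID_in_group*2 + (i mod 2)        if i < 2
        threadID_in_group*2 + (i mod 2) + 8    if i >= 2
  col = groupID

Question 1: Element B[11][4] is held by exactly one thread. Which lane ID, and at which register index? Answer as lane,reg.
c=4→G=4  r=11→rhi=1,T=1,p=1
L=4*4+1=17  i=1*2+1=3

17,3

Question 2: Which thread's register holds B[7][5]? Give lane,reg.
c: 5->gid=5  r: 7->r8=0,tid=3,i&1=1
L=5*4+3=23  i=0*2+1=1

23,1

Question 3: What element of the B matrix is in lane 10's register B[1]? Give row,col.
5,2

lane 10: G=2 (10/4), T=2 (10%4)
i=1: r=2*2+1+0=5, c=G=2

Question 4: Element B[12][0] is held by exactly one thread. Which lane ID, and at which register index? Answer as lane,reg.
2,2

c=0->g=0  r=12->rb=1,t=2,b0=0
L=0*4+2=2  i=1*2+0=2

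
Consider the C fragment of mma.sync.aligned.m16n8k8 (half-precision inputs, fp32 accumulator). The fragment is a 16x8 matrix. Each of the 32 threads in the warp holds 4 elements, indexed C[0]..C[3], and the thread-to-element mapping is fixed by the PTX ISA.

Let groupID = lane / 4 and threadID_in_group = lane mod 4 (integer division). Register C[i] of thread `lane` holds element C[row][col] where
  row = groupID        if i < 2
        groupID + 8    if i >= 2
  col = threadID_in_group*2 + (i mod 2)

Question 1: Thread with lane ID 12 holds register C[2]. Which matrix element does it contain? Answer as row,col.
12: G=3,T=0
[2] (3+8,0*2+0) = (11,0)

11,0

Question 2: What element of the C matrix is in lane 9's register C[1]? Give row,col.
9: gr=2,th=1
[1] (2+0,1*2+1) = (2,3)

2,3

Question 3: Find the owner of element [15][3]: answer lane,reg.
r: 15->gid=7,r8=1  c: 3->tid=1,i&1=1
L=7*4+1=29  i=1*2+1=3

29,3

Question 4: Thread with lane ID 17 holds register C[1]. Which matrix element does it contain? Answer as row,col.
4,3

lane 17⇒17/4=4, 17 mod 4=1
i=1  r:4+0⇒4  c:2·1+1⇒3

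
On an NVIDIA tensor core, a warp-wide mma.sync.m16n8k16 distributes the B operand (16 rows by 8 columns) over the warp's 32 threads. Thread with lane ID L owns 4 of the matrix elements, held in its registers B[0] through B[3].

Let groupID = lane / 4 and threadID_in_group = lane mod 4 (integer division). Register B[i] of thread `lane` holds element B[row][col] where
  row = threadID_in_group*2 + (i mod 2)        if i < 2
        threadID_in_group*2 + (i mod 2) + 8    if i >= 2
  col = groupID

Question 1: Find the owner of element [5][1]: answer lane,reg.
c=1⇒gr=1  r=5⇒Rb=0,th=2,odd=1
L=1*4+2=6  i=0*2+1=1

6,1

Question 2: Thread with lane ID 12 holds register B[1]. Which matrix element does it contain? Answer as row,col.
lane 12: gid=3 (12/4), tid=0 (12%4)
i=1: r=0*2+1+0=1, c=gid=3

1,3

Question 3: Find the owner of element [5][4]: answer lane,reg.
18,1

c=4⇒gr=4  r=5⇒Rb=0,th=2,odd=1
L=4*4+2=18  i=0*2+1=1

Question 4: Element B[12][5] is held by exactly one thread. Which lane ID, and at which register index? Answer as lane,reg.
22,2

c=5⇒gr=5  r=12⇒Rb=1,th=2,odd=0
L=5*4+2=22  i=1*2+0=2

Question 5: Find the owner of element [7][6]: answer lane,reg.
27,1

c=6⇒gr=6  r=7⇒Rb=0,th=3,odd=1
L=6*4+3=27  i=0*2+1=1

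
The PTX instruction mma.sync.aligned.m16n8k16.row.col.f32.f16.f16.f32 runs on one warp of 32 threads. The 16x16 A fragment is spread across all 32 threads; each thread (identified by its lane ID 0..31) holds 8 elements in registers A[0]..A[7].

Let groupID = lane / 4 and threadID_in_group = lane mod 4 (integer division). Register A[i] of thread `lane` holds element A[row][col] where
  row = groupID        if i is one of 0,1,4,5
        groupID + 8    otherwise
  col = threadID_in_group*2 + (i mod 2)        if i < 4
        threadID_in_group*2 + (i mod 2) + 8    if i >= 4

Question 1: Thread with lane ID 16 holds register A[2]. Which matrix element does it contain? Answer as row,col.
12,0

lane 16→16/4=4, 16 mod 4=0
i=2  r:4+8→12  c:2·0+0+0→0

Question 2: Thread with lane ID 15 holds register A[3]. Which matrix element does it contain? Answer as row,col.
11,7

lane 15: grp=3 (15/4), tig=3 (15%4)
i=3: r=3+8=11, c=3*2+1+0=7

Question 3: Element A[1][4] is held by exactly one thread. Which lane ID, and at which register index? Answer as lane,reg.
6,0

r=1⇒gr=1,Rb=0  c=4⇒Cb=0,th=2,odd=0
L=1*4+2=6  i=0*4+0*2+0=0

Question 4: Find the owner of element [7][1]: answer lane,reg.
r=7→G=7,rhi=0  c=1→chi=0,T=0,p=1
L=7*4+0=28  i=0*4+0*2+1=1

28,1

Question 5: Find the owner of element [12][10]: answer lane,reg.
17,6

r:12=>grp=4,rB=1  c:10=>cB=1,tig=1,lo=0
L=4*4+1=17  i=1*4+1*2+0=6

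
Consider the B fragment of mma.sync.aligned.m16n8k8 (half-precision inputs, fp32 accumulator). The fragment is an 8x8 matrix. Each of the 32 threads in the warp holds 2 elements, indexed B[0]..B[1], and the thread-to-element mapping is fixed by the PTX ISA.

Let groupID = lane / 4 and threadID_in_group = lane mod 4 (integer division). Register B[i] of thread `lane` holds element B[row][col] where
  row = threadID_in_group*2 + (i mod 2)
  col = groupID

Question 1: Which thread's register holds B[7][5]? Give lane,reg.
23,1

c: 5->gid=5  r: 7->tid=3,i&1=1
L=5*4+3=23  i=1=1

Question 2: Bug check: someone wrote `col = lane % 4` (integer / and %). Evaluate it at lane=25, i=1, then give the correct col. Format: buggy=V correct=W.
`lane % 4`[25,1]=>1
25: grp=6,tig=1
[1] (1*2+1,6) = (3,6)
col: 1 vs 6

buggy=1 correct=6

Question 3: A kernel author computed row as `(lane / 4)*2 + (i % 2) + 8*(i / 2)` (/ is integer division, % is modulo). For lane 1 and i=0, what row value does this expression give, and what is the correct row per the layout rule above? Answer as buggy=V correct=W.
buggy=0 correct=2

`(lane / 4)*2 + (i % 2) + 8*(i / 2)`[1,0]→0
lane 1→1/4=0, 1 mod 4=1
i=0  r:2·1+0→2  c:0
row: 0 vs 2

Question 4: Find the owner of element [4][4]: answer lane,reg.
18,0

c:4=>grp=4  r:4=>tig=2,lo=0
L=4*4+2=18  i=0=0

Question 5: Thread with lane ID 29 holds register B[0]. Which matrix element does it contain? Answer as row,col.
29: grp=7,tig=1
[0] (1*2+0,7) = (2,7)

2,7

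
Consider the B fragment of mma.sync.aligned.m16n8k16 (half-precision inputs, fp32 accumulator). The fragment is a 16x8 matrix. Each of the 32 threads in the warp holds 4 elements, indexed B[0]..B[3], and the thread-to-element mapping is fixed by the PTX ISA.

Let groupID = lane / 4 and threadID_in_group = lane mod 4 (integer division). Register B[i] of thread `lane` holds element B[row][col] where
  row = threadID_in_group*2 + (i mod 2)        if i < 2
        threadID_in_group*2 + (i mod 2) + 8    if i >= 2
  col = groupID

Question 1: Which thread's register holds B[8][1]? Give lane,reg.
c=1⇒gr=1  r=8⇒Rb=1,th=0,odd=0
L=1*4+0=4  i=1*2+0=2

4,2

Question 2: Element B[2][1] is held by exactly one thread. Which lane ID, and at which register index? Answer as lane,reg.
c=1→G=1  r=2→rhi=0,T=1,p=0
L=1*4+1=5  i=0*2+0=0

5,0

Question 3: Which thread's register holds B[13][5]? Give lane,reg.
22,3

c:5=>grp=5  r:13=>rB=1,tig=2,lo=1
L=5*4+2=22  i=1*2+1=3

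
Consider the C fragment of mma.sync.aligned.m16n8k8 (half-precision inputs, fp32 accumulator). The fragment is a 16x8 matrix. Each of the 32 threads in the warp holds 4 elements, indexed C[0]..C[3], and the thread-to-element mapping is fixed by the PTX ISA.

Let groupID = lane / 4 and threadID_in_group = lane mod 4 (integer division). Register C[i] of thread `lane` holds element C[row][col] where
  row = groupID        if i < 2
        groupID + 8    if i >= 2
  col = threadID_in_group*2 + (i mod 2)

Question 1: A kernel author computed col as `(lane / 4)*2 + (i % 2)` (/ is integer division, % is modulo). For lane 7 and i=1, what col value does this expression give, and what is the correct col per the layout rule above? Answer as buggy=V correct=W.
buggy=3 correct=7

`(lane / 4)*2 + (i % 2)`[7,1]=>3
lane 7=>7/4=1, 7 mod 4=3
i=1  r:1+0=>1  c:2·3+1=>7
col: 3 vs 7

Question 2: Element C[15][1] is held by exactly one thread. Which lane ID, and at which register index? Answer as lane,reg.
r:15=>grp=7,rB=1  c:1=>tig=0,lo=1
L=7*4+0=28  i=1*2+1=3

28,3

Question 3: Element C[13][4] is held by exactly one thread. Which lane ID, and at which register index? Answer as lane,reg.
22,2

r: 13->gid=5,r8=1  c: 4->tid=2,i&1=0
L=5*4+2=22  i=1*2+0=2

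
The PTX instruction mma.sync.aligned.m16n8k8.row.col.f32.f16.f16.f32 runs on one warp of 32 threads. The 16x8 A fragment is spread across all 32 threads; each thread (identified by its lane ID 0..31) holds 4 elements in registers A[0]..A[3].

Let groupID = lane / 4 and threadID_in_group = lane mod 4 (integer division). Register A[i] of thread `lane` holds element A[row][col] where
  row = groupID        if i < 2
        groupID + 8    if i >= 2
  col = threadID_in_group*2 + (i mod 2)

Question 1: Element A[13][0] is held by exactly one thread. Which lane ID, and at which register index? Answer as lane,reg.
r=13⇒gr=5,Rb=1  c=0⇒th=0,odd=0
L=5*4+0=20  i=1*2+0=2

20,2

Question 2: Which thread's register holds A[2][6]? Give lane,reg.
r:2=>grp=2,rB=0  c:6=>tig=3,lo=0
L=2*4+3=11  i=0*2+0=0

11,0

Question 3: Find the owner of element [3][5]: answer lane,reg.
14,1

r=3->g=3,rb=0  c=5->t=2,b0=1
L=3*4+2=14  i=0*2+1=1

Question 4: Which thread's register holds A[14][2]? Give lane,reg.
25,2

r:14=>grp=6,rB=1  c:2=>tig=1,lo=0
L=6*4+1=25  i=1*2+0=2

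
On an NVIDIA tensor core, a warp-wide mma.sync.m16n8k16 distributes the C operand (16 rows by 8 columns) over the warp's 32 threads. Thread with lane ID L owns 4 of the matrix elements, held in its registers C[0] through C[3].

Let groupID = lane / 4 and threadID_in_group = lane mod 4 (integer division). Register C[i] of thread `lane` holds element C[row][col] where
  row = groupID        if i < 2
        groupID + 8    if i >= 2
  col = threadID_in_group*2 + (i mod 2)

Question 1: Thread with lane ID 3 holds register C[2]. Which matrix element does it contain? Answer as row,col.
8,6

lane 3: grp=0 (3/4), tig=3 (3%4)
i=2: r=0+8=8, c=3*2+0=6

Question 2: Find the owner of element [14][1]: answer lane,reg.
24,3

r=14→G=6,rhi=1  c=1→T=0,p=1
L=6*4+0=24  i=1*2+1=3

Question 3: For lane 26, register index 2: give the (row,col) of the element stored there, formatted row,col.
lane 26->26/4=6, 26 mod 4=2
i=2  r:6+8->14  c:2·2+0->4

14,4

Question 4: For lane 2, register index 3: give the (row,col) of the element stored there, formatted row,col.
lane 2: gid=0 (2/4), tid=2 (2%4)
i=3: r=0+8=8, c=2*2+1=5

8,5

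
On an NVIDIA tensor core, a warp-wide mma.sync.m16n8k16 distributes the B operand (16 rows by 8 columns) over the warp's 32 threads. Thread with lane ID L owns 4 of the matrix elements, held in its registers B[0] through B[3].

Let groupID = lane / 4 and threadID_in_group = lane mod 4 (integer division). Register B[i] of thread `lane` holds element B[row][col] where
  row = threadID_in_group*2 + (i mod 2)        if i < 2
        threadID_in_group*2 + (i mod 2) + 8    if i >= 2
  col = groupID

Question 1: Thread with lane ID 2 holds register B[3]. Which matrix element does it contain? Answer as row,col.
13,0

lane 2->2/4=0, 2 mod 4=2
i=3  r:2·2+1+8->13  c:0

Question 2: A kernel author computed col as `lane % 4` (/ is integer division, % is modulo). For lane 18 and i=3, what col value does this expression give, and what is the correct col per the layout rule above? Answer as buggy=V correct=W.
buggy=2 correct=4

`lane % 4`[18,3]→2
18: G=4,T=2
[3] (2*2+1+8,4) = (13,4)
col: 2 vs 4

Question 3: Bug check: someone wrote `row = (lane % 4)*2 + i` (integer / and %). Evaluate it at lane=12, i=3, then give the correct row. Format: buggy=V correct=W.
buggy=3 correct=9

`(lane % 4)*2 + i`[12,3]⇒3
12: gr=3,th=0
[3] (0*2+1+8,3) = (9,3)
row: 3 vs 9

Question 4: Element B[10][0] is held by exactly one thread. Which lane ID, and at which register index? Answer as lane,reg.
1,2

c: 0->gid=0  r: 10->r8=1,tid=1,i&1=0
L=0*4+1=1  i=1*2+0=2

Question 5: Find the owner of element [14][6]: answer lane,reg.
c:6=>grp=6  r:14=>rB=1,tig=3,lo=0
L=6*4+3=27  i=1*2+0=2

27,2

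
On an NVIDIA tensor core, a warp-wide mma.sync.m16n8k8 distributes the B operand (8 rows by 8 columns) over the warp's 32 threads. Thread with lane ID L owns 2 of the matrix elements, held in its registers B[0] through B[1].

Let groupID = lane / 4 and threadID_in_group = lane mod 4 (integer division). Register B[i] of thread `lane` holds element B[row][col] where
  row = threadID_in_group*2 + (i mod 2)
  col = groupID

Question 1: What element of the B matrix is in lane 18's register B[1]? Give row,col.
5,4

L=18⇒gr=18>>2=4, th=18&3=2
[1]⇒row 2·2+1=5  col gr=4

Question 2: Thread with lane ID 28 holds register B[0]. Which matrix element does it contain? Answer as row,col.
0,7

L=28->g=28>>2=7, t=28&3=0
[0]->row 0·2+0=0  col g=7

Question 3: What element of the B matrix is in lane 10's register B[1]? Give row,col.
5,2

L=10→G=10>>2=2, T=10&3=2
[1]→row 2·2+1=5  col G=2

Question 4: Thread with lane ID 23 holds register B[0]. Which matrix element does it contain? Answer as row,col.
lane 23: gid=5 (23/4), tid=3 (23%4)
i=0: r=3*2+0=6, c=gid=5

6,5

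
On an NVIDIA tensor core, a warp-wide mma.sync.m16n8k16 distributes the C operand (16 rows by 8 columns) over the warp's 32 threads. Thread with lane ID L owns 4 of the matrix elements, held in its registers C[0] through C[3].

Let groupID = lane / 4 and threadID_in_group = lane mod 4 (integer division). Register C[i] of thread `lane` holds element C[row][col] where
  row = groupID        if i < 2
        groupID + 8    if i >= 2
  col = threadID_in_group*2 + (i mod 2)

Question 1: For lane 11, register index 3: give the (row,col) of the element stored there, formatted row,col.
lane 11: grp=2 (11/4), tig=3 (11%4)
i=3: r=2+8=10, c=3*2+1=7

10,7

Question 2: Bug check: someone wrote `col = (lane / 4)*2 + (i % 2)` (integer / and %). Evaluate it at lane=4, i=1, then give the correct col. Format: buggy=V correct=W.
buggy=3 correct=1

`(lane / 4)*2 + (i % 2)`[4,1]→3
4: G=1,T=0
[1] (1+0,0*2+1) = (1,1)
col: 3 vs 1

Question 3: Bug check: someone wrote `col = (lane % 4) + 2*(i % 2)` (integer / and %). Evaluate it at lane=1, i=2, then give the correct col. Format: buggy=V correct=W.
buggy=1 correct=2

`(lane % 4) + 2*(i % 2)`[1,2]→1
1: G=0,T=1
[2] (0+8,1*2+0) = (8,2)
col: 1 vs 2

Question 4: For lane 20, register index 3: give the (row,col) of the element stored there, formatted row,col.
13,1

lane 20=>20/4=5, 20 mod 4=0
i=3  r:5+8=>13  c:2·0+1=>1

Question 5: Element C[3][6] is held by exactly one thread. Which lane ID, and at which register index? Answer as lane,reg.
r=3→G=3,rhi=0  c=6→T=3,p=0
L=3*4+3=15  i=0*2+0=0

15,0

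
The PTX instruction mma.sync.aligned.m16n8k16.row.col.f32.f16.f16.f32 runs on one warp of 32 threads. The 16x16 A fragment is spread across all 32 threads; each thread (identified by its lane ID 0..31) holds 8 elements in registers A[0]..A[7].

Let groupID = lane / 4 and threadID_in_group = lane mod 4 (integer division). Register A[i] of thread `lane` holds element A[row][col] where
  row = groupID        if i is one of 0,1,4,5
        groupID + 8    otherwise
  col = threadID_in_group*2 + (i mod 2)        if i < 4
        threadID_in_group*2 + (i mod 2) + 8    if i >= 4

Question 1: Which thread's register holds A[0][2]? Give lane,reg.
1,0

r=0→G=0,rhi=0  c=2→chi=0,T=1,p=0
L=0*4+1=1  i=0*4+0*2+0=0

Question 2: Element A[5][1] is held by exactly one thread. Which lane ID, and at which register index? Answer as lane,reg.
r: 5->gid=5,r8=0  c: 1->c8=0,tid=0,i&1=1
L=5*4+0=20  i=0*4+0*2+1=1

20,1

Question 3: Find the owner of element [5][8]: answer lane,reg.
r=5->g=5,rb=0  c=8->cb=1,t=0,b0=0
L=5*4+0=20  i=1*4+0*2+0=4

20,4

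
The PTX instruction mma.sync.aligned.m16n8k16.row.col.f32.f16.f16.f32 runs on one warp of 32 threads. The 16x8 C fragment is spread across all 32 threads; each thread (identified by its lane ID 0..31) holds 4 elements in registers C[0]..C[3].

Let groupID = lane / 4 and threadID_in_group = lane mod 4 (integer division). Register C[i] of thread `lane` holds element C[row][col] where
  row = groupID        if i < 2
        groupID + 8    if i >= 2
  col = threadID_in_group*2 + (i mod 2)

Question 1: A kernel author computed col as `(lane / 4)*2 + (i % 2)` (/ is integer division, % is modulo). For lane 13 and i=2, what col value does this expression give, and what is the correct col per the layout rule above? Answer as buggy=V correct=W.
`(lane / 4)*2 + (i % 2)`[13,2]->6
13: gid=3,tid=1
[2] (3+8,1*2+0) = (11,2)
col: 6 vs 2

buggy=6 correct=2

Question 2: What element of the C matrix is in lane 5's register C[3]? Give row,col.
9,3

lane 5->5/4=1, 5 mod 4=1
i=3  r:1+8->9  c:2·1+1->3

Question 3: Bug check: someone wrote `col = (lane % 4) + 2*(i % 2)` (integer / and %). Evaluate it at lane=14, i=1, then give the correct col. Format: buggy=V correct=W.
buggy=4 correct=5

`(lane % 4) + 2*(i % 2)`[14,1]->4
lane 14: gid=3 (14/4), tid=2 (14%4)
i=1: r=3+0=3, c=2*2+1=5
col: 4 vs 5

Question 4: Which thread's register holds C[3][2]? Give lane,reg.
r=3->g=3,rb=0  c=2->t=1,b0=0
L=3*4+1=13  i=0*2+0=0

13,0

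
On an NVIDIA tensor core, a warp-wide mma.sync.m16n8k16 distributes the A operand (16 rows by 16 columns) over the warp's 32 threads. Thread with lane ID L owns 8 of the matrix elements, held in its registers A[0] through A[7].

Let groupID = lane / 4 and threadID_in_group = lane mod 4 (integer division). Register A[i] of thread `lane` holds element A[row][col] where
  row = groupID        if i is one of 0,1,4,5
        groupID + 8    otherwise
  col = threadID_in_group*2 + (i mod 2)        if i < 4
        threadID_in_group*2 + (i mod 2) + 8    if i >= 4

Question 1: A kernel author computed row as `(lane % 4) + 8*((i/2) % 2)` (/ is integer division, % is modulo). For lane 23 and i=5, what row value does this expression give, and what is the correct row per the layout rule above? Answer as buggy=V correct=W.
buggy=3 correct=5

`(lane % 4) + 8*((i/2) % 2)`[23,5]⇒3
L=23⇒gr=23>>2=5, th=23&3=3
[5]⇒row 5+0=5  col 3·2+1+8=15
row: 3 vs 5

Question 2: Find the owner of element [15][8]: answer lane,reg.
r:15=>grp=7,rB=1  c:8=>cB=1,tig=0,lo=0
L=7*4+0=28  i=1*4+1*2+0=6

28,6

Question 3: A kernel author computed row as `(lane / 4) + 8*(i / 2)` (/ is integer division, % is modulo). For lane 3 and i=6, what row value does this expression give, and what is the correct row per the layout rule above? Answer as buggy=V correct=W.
`(lane / 4) + 8*(i / 2)`[3,6]⇒24
lane 3: gr=0 (3/4), th=3 (3%4)
i=6: r=0+8=8, c=3*2+0+8=14
row: 24 vs 8

buggy=24 correct=8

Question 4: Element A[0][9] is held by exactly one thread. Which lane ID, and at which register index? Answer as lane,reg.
r=0⇒gr=0,Rb=0  c=9⇒Cb=1,th=0,odd=1
L=0*4+0=0  i=1*4+0*2+1=5

0,5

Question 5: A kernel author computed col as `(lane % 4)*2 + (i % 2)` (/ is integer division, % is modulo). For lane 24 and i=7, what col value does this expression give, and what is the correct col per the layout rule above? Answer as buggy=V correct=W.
`(lane % 4)*2 + (i % 2)`[24,7]->1
24: g=6,t=0
[7] (6+8,0*2+1+8) = (14,9)
col: 1 vs 9

buggy=1 correct=9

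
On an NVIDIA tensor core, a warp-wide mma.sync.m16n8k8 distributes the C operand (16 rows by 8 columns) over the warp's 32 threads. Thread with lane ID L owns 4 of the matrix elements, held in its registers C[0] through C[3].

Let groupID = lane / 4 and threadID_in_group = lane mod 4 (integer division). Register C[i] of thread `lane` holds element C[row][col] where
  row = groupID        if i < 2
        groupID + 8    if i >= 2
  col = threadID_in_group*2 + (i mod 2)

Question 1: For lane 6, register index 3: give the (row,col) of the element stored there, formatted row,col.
9,5

6: g=1,t=2
[3] (1+8,2*2+1) = (9,5)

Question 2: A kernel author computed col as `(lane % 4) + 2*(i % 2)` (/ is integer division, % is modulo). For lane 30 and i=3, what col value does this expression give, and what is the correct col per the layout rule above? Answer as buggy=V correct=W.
buggy=4 correct=5

`(lane % 4) + 2*(i % 2)`[30,3]→4
L=30→G=30>>2=7, T=30&3=2
[3]→row 7+8=15  col 2·2+1=5
col: 4 vs 5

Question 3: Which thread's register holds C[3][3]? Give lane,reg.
13,1

r=3⇒gr=3,Rb=0  c=3⇒th=1,odd=1
L=3*4+1=13  i=0*2+1=1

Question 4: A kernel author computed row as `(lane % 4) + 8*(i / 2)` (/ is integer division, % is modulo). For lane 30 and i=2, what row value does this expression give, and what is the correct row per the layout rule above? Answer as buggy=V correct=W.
buggy=10 correct=15

`(lane % 4) + 8*(i / 2)`[30,2]→10
L=30→G=30>>2=7, T=30&3=2
[2]→row 7+8=15  col 2·2+0=4
row: 10 vs 15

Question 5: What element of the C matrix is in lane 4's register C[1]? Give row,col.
L=4⇒gr=4>>2=1, th=4&3=0
[1]⇒row 1+0=1  col 0·2+1=1

1,1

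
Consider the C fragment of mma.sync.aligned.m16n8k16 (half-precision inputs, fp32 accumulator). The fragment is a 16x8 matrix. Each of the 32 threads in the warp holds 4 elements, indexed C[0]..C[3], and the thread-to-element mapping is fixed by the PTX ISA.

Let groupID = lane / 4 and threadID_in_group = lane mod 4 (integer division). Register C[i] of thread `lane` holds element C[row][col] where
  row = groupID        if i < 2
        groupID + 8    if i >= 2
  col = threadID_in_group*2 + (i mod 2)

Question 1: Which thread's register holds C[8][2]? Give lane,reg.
r:8=>grp=0,rB=1  c:2=>tig=1,lo=0
L=0*4+1=1  i=1*2+0=2

1,2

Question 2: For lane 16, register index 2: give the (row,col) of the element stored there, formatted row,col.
12,0

lane 16->16/4=4, 16 mod 4=0
i=2  r:4+8->12  c:2·0+0->0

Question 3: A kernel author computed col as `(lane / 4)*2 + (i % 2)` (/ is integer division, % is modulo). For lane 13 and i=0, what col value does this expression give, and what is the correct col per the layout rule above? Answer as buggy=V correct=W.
`(lane / 4)*2 + (i % 2)`[13,0]->6
lane 13->13/4=3, 13 mod 4=1
i=0  r:3+0->3  c:2·1+0->2
col: 6 vs 2

buggy=6 correct=2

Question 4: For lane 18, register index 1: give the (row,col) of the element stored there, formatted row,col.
4,5

L=18->g=18>>2=4, t=18&3=2
[1]->row 4+0=4  col 2·2+1=5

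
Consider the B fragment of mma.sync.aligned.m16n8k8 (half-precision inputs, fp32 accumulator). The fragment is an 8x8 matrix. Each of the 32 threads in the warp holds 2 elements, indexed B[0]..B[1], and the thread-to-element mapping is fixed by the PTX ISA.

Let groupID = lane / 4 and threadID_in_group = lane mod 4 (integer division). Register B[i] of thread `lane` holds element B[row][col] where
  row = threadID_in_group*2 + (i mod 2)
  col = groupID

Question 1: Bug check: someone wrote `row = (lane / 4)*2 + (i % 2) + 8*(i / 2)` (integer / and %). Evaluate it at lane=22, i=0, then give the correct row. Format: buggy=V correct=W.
buggy=10 correct=4

`(lane / 4)*2 + (i % 2) + 8*(i / 2)`[22,0]->10
lane 22->22/4=5, 22 mod 4=2
i=0  r:2·2+0->4  c:5
row: 10 vs 4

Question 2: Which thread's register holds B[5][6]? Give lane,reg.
c=6->g=6  r=5->t=2,b0=1
L=6*4+2=26  i=1=1

26,1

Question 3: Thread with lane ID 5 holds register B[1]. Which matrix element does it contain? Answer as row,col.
3,1

5: G=1,T=1
[1] (1*2+1,1) = (3,1)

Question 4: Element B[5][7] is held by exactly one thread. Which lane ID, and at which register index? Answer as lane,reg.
30,1

c=7→G=7  r=5→T=2,p=1
L=7*4+2=30  i=1=1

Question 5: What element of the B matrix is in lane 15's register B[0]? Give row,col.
6,3

15: gr=3,th=3
[0] (3*2+0,3) = (6,3)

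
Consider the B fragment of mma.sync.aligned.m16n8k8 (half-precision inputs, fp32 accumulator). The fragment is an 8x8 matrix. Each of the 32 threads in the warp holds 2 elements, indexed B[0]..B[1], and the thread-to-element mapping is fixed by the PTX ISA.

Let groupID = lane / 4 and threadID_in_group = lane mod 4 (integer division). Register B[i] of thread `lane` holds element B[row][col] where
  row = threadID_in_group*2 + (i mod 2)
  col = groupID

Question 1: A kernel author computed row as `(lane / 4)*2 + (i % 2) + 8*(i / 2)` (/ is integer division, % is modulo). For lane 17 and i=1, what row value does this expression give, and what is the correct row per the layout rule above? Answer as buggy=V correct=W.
buggy=9 correct=3

`(lane / 4)*2 + (i % 2) + 8*(i / 2)`[17,1]⇒9
L=17⇒gr=17>>2=4, th=17&3=1
[1]⇒row 1·2+1=3  col gr=4
row: 9 vs 3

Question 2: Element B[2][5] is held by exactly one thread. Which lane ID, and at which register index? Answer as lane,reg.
21,0

c:5=>grp=5  r:2=>tig=1,lo=0
L=5*4+1=21  i=0=0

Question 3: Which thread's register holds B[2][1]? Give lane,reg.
c=1→G=1  r=2→T=1,p=0
L=1*4+1=5  i=0=0

5,0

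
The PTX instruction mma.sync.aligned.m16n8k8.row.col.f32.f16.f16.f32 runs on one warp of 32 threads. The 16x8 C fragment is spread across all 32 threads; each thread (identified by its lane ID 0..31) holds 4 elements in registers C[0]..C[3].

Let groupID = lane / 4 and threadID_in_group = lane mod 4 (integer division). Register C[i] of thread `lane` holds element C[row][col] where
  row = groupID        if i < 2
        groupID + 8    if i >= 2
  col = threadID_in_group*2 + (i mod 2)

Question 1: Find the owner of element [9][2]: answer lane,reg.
r:9=>grp=1,rB=1  c:2=>tig=1,lo=0
L=1*4+1=5  i=1*2+0=2

5,2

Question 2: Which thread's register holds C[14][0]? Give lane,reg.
24,2

r=14⇒gr=6,Rb=1  c=0⇒th=0,odd=0
L=6*4+0=24  i=1*2+0=2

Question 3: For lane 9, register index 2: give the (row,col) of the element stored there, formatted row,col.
10,2

lane 9→9/4=2, 9 mod 4=1
i=2  r:2+8→10  c:2·1+0→2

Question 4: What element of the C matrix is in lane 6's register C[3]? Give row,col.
lane 6->6/4=1, 6 mod 4=2
i=3  r:1+8->9  c:2·2+1->5

9,5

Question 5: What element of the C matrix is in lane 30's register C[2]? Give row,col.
lane 30: G=7 (30/4), T=2 (30%4)
i=2: r=7+8=15, c=2*2+0=4

15,4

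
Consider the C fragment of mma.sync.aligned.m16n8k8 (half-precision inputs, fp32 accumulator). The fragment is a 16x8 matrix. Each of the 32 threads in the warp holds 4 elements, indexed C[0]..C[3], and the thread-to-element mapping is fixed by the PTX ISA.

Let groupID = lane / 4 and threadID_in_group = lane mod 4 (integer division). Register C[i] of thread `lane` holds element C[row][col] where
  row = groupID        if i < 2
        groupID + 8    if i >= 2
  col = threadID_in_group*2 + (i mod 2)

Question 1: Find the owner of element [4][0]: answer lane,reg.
r:4=>grp=4,rB=0  c:0=>tig=0,lo=0
L=4*4+0=16  i=0*2+0=0

16,0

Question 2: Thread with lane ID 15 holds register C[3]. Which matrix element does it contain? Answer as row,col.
11,7

lane 15=>15/4=3, 15 mod 4=3
i=3  r:3+8=>11  c:2·3+1=>7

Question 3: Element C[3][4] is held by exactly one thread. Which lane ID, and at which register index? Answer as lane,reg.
r=3→G=3,rhi=0  c=4→T=2,p=0
L=3*4+2=14  i=0*2+0=0

14,0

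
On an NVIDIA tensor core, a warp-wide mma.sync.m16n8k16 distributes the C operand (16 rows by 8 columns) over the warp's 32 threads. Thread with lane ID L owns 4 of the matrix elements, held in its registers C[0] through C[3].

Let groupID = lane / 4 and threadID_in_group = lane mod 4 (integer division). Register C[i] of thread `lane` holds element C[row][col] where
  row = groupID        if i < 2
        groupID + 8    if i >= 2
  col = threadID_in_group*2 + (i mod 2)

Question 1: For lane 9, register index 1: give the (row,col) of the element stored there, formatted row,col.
2,3

9: g=2,t=1
[1] (2+0,1*2+1) = (2,3)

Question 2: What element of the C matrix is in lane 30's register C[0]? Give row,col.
7,4

30: grp=7,tig=2
[0] (7+0,2*2+0) = (7,4)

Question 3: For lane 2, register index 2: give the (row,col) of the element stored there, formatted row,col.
8,4

L=2->g=2>>2=0, t=2&3=2
[2]->row 0+8=8  col 2·2+0=4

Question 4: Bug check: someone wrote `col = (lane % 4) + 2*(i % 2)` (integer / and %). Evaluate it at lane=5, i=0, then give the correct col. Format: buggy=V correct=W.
`(lane % 4) + 2*(i % 2)`[5,0]->1
lane 5: g=1 (5/4), t=1 (5%4)
i=0: r=1+0=1, c=1*2+0=2
col: 1 vs 2

buggy=1 correct=2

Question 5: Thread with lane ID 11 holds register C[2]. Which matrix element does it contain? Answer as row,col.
11: G=2,T=3
[2] (2+8,3*2+0) = (10,6)

10,6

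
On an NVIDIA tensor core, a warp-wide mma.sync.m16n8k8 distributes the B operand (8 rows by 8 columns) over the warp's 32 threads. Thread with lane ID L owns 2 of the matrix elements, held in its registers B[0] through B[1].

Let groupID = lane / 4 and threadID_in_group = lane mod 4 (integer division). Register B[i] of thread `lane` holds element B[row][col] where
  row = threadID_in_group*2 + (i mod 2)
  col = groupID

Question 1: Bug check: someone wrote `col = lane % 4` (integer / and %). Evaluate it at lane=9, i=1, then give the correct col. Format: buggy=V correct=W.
`lane % 4`[9,1]→1
L=9→G=9>>2=2, T=9&3=1
[1]→row 1·2+1=3  col G=2
col: 1 vs 2

buggy=1 correct=2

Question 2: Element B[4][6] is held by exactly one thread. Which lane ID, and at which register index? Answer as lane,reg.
c=6⇒gr=6  r=4⇒th=2,odd=0
L=6*4+2=26  i=0=0

26,0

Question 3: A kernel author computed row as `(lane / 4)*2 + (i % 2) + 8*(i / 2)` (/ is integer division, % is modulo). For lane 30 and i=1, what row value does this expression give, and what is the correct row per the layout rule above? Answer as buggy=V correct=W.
buggy=15 correct=5

`(lane / 4)*2 + (i % 2) + 8*(i / 2)`[30,1]=>15
lane 30=>30/4=7, 30 mod 4=2
i=1  r:2·2+1=>5  c:7
row: 15 vs 5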